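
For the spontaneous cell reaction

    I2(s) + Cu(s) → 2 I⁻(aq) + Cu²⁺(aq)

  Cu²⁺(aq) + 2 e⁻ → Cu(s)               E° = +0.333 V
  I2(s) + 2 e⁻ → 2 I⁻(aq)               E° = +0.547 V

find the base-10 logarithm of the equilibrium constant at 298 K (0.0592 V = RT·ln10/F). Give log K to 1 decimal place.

The I₂/I⁻ couple is reduced (cathode); E°cell = +0.547 − (+0.333) = +0.214 V with n = 2.
At equilibrium E = 0, so log K = nE°cell / 0.0592 = (2)(+0.214) / 0.0592 = 7.2.

log K = 7.2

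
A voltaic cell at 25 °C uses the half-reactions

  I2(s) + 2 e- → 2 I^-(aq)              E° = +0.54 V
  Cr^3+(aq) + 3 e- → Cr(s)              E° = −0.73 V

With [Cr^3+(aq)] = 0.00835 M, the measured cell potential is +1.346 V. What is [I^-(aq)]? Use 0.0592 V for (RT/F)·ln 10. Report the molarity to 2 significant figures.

With I₂/I⁻ at the cathode and Cr³⁺/Cr at the anode, E°cell = +0.54 − (−0.73) = +1.27 V (n = 6).
Rearranging E = E° − (0.0592/n)·log Q gives log Q = 6(+1.27 − (+1.346))/0.0592 = −7.703.
Balancing electrons gives 3 I2(s) + 2 Cr(s) → 6 I^-(aq) + 2 Cr^3+(aq); thus Q = [I^-(aq)]^6·[Cr^3+(aq)]^2.
Isolating [I^-(aq)] in Q = 10^{−7.703} yields log [I^-(aq)] = −0.591, i.e. 0.26 M.

0.26 M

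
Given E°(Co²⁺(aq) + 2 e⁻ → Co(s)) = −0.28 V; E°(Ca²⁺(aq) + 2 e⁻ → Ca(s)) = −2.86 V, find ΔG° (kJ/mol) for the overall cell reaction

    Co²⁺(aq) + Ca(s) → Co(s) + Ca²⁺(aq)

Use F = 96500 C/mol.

In the reaction as written Co²⁺(aq) is reduced, so the Co²⁺/Co couple is the cathode and Ca²⁺/Ca is the anode.
E°cell = −0.28 − (−2.86) = +2.58 V; balancing electrons gives n = 2.
ΔG° = −nFE°cell = −(2)(96500)(+2.58) J/mol = −498 kJ/mol.

−498 kJ/mol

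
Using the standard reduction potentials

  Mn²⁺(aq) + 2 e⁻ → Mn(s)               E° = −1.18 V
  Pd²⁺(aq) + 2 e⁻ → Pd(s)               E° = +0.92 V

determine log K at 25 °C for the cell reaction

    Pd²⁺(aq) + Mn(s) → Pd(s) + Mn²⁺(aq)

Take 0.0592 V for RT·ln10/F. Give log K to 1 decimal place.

log K = 70.9

The Pd²⁺/Pd couple is reduced (cathode); E°cell = +0.92 − (−1.18) = +2.10 V with n = 2.
At equilibrium E = 0, so log K = nE°cell / 0.0592 = (2)(+2.10) / 0.0592 = 70.9.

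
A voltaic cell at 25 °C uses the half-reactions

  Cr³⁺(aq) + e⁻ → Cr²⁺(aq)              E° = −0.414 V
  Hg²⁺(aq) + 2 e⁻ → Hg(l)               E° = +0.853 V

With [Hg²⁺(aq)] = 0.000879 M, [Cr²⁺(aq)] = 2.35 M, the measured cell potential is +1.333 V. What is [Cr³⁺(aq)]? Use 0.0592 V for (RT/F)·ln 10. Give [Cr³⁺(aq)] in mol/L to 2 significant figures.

Hg²⁺/Hg is the cathode (higher E°); E°cell = +0.853 − (−0.414) = +1.267 V with n = 2.
From the Nernst equation, log Q = n(E° − E)/0.0592 = 2·(+1.267 − (+1.333))/0.0592 = −2.230.
For Hg²⁺(aq) + 2 Cr²⁺(aq) → Hg(l) + 2 Cr³⁺(aq), the reaction quotient is Q = [Cr³⁺(aq)]^2 / ([Hg²⁺(aq)]·[Cr²⁺(aq)]^2).
Solving for the unknown gives log [Cr³⁺(aq)] = −2.272, so [Cr³⁺(aq)] ≈ 0.0053 M.

0.0053 M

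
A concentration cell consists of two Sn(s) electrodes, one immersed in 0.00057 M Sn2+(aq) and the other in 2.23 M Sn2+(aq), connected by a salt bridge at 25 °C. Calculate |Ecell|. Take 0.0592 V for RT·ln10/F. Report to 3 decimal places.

For a concentration cell E°cell = 0, since both electrodes use the same couple.
The compartment with the higher Sn2+(aq) concentration (2.23 M) acts as the cathode; ions are reduced there and produced at the dilute (0.00057 M) anode.
With n = 2, Ecell = −(0.0592/2)·log([dilute]/[conc]) = −(0.0592/2)·log(0.00057/2.23) = +0.106 V.

0.106 V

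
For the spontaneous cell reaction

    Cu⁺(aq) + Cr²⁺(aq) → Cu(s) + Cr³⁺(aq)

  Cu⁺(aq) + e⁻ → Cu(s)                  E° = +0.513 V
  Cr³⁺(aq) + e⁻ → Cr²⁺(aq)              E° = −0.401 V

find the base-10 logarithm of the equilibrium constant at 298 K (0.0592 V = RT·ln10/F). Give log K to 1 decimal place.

The Cu⁺/Cu couple is reduced (cathode); E°cell = +0.513 − (−0.401) = +0.914 V with n = 1.
At equilibrium E = 0, so log K = nE°cell / 0.0592 = (1)(+0.914) / 0.0592 = 15.4.

log K = 15.4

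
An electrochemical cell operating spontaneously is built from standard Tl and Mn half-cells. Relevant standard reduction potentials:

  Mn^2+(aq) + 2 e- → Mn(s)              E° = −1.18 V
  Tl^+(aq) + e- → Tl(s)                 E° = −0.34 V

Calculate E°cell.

+0.84 V

Of the two couples in this cell, the one with the more positive reduction potential is reduced at the cathode: here that is Tl⁺/Tl (−0.34 V); Mn²⁺/Mn (−1.18 V) is the anode.
E°cell = E°(cathode) − E°(anode) = −0.34 − (−1.18) = +0.84 V.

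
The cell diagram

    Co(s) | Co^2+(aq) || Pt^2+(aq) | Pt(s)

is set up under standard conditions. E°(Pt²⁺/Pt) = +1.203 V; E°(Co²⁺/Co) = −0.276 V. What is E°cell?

By convention the left-hand electrode in cell notation is the anode (oxidation) and the right-hand electrode is the cathode (reduction).
E°cell = E°(right) − E°(left) = +1.203 − (−0.276) = +1.479 V.

+1.479 V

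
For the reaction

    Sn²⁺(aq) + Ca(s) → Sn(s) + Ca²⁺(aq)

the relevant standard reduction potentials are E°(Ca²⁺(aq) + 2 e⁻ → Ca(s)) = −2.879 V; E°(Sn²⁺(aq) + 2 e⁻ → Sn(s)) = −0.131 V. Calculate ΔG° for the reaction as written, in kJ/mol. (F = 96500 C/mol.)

In the reaction as written Sn²⁺(aq) is reduced, so the Sn²⁺/Sn couple is the cathode and Ca²⁺/Ca is the anode.
E°cell = −0.131 − (−2.879) = +2.748 V; balancing electrons gives n = 2.
ΔG° = −nFE°cell = −(2)(96500)(+2.748) J/mol = −530 kJ/mol.

−530 kJ/mol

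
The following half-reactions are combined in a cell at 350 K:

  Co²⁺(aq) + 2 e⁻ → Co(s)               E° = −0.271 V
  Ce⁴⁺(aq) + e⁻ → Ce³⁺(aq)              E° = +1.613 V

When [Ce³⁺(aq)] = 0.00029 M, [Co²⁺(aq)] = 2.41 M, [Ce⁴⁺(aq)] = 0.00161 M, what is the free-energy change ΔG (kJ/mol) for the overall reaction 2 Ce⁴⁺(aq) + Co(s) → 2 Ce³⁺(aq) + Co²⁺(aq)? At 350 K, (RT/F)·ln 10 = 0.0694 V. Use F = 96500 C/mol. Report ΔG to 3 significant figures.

With Ce⁴⁺/Ce³⁺ reduced at the cathode, E°cell = +1.613 − (−0.271) = +1.884 V and n = 2.
Q = ([Ce³⁺(aq)]^2·[Co²⁺(aq)]) / [Ce⁴⁺(aq)]^2 = 0.0782, so log Q = −1.107 and E = +1.884 − (0.0694/2)(−1.107) = +1.9224 V.
Finally ΔG = −nFE = −(2)(96500 C/mol)(+1.9224 V) = −371 kJ/mol.

−371 kJ/mol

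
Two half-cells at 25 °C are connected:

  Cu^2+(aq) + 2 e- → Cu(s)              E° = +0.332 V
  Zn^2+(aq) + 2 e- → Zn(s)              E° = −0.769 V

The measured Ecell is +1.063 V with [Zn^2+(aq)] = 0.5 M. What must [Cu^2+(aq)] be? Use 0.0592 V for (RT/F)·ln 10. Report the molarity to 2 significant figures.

0.026 M

With Cu²⁺/Cu at the cathode and Zn²⁺/Zn at the anode, E°cell = +0.332 − (−0.769) = +1.101 V (n = 2).
Since E = E° − (0.0592/n)·log Q, log Q = n(E° − E)/0.0592 = 1.284.
The balanced reaction is Cu^2+(aq) + Zn(s) → Cu(s) + Zn^2+(aq), so Q = [Zn^2+(aq)] / [Cu^2+(aq)].
Solving for the unknown gives log [Cu^2+(aq)] = −1.585, so [Cu^2+(aq)] ≈ 0.026 M.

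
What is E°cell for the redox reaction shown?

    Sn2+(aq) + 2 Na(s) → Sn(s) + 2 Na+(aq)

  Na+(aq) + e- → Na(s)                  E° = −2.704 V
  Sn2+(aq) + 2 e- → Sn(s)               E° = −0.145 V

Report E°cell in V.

Sn2+(aq) gains electrons, so the Sn²⁺/Sn couple is the cathode; the Na⁺/Na couple is the anode.
E°cell = E°(cathode) − E°(anode) = −0.145 − (−2.704) = +2.559 V.

+2.559 V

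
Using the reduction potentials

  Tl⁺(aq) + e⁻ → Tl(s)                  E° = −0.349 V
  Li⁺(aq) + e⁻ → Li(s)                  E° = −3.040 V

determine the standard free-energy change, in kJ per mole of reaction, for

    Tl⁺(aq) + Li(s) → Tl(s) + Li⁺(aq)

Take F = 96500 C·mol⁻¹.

In the reaction as written Tl⁺(aq) is reduced, so the Tl⁺/Tl couple is the cathode and Li⁺/Li is the anode.
E°cell = −0.349 − (−3.040) = +2.691 V; balancing electrons gives n = 1.
ΔG° = −nFE°cell = −(1)(96500)(+2.691) J/mol = −260 kJ/mol.

−260 kJ/mol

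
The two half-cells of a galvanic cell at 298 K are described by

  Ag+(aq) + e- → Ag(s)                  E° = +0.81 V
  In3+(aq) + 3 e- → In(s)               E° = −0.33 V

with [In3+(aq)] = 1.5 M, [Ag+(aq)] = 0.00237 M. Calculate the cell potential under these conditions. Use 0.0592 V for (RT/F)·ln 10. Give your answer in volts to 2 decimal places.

+0.98 V

The Ag⁺/Ag couple has the more positive E°, so it is the cathode; In³⁺/In is the anode.
E°cell = E°cat − E°an = +0.81 − (−0.33) = +1.14 V; n = 3.
The balanced reaction is 3 Ag+(aq) + In(s) → 3 Ag(s) + In3+(aq), so Q = [In3+(aq)] / [Ag+(aq)]^3 = 1.13×10^8 and log Q = 8.052.
Applying E = E° − (RT ln10/nF)·log Q gives +1.14 − (0.0592/3)(8.052) = +0.98 V.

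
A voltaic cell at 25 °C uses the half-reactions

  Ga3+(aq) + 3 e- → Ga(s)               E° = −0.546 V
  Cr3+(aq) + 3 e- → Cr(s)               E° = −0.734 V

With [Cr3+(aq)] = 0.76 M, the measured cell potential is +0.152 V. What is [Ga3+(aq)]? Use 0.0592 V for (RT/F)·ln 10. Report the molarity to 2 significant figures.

With Ga³⁺/Ga at the cathode and Cr³⁺/Cr at the anode, E°cell = −0.546 − (−0.734) = +0.188 V (n = 3).
Since E = E° − (0.0592/n)·log Q, log Q = n(E° − E)/0.0592 = 1.824.
Balancing electrons gives Ga3+(aq) + Cr(s) → Ga(s) + Cr3+(aq); thus Q = [Cr3+(aq)] / [Ga3+(aq)].
Substituting the known concentrations and solving, log [Ga3+(aq)] = −1.943 and [Ga3+(aq)] = 0.011 M.

0.011 M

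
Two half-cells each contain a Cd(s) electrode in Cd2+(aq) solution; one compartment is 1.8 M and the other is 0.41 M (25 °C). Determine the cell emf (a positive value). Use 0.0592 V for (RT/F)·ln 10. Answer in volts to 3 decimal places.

For a concentration cell E°cell = 0, since both electrodes use the same couple.
The compartment with the higher Cd2+(aq) concentration (1.8 M) acts as the cathode; ions are reduced there and produced at the dilute (0.41 M) anode.
With n = 2, Ecell = −(0.0592/2)·log([dilute]/[conc]) = −(0.0592/2)·log(0.41/1.8) = +0.019 V.

0.019 V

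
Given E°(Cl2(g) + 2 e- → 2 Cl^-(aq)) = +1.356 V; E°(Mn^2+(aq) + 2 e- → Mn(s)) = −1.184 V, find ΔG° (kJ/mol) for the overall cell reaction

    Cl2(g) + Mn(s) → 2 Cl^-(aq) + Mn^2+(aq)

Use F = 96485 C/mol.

−490 kJ/mol

In the reaction as written Cl2(g) is reduced, so the Cl₂/Cl⁻ couple is the cathode and Mn²⁺/Mn is the anode.
E°cell = +1.356 − (−1.184) = +2.540 V; balancing electrons gives n = 2.
ΔG° = −nFE°cell = −(2)(96485)(+2.540) J/mol = −490 kJ/mol.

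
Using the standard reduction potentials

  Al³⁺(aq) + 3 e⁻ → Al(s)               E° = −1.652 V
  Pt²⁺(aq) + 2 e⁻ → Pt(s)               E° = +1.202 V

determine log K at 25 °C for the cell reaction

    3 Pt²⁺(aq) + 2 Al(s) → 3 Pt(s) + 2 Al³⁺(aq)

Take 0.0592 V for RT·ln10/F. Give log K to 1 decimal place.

The Pt²⁺/Pt couple is reduced (cathode); E°cell = +1.202 − (−1.652) = +2.854 V with n = 6.
At equilibrium E = 0, so log K = nE°cell / 0.0592 = (6)(+2.854) / 0.0592 = 289.3.

log K = 289.3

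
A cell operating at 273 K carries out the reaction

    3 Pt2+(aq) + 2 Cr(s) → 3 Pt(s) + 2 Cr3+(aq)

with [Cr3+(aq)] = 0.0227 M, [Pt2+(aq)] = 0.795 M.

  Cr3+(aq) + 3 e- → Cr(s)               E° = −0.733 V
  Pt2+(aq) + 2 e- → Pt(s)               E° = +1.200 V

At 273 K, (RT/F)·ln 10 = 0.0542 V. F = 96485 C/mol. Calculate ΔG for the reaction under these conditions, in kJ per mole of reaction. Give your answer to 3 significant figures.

−1130 kJ/mol

With Pt²⁺/Pt reduced at the cathode, E°cell = +1.200 − (−0.733) = +1.933 V and n = 6.
Here Q = [Cr3+(aq)]^2 / [Pt2+(aq)]^3 = 0.00103 (log Q = −2.989), giving E = +1.933 − (0.0542/6)·(−2.989) = +1.9600 V.
ΔG = −nFE = −(6)(96485)(+1.9600) J/mol = −1130 kJ/mol.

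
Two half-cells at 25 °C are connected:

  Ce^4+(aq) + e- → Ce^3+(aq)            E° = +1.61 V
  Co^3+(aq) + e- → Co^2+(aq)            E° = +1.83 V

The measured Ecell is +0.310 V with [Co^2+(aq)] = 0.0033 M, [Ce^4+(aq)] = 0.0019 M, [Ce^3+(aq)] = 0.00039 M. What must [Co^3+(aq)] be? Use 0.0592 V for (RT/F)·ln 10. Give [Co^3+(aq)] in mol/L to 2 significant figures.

0.53 M

Co³⁺/Co²⁺ is the cathode (higher E°); E°cell = +1.83 − (+1.61) = +0.22 V with n = 1.
From the Nernst equation, log Q = n(E° − E)/0.0592 = 1·(+0.22 − (+0.310))/0.0592 = −1.520.
The balanced reaction is Co^3+(aq) + Ce^3+(aq) → Co^2+(aq) + Ce^4+(aq), so Q = ([Co^2+(aq)]·[Ce^4+(aq)]) / ([Co^3+(aq)]·[Ce^3+(aq)]).
Solving for the unknown gives log [Co^3+(aq)] = −0.274, so [Co^3+(aq)] ≈ 0.53 M.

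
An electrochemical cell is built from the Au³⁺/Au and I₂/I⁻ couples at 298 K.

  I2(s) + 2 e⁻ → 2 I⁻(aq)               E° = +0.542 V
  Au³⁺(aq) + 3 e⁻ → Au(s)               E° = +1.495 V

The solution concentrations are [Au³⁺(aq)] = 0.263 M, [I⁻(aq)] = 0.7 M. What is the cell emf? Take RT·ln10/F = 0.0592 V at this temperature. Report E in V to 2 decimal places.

+0.93 V

The Au³⁺/Au couple has the more positive E°, so it is the cathode; I₂/I⁻ is the anode.
The standard potential is +1.495 − (+0.542) = +0.953 V and the balanced reaction transfers n = 6 electrons.
The balanced reaction is 2 Au³⁺(aq) + 6 I⁻(aq) → 2 Au(s) + 3 I2(s), so Q = 1 / ([Au³⁺(aq)]^2·[I⁻(aq)]^6) = 123 and log Q = 2.090.
E = E° − (0.0592/n)·log Q = +0.953 − (0.0592/6)(2.090) = +0.93 V.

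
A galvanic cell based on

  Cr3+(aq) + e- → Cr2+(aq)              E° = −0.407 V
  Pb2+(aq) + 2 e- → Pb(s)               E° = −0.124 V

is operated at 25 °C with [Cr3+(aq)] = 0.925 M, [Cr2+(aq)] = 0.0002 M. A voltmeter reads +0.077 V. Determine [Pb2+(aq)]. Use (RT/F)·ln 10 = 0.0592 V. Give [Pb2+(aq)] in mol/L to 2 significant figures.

With Pb²⁺/Pb at the cathode and Cr³⁺/Cr²⁺ at the anode, E°cell = −0.124 − (−0.407) = +0.283 V (n = 2).
Rearranging E = E° − (0.0592/n)·log Q gives log Q = 2(+0.283 − (+0.077))/0.0592 = 6.959.
Balancing electrons gives Pb2+(aq) + 2 Cr2+(aq) → Pb(s) + 2 Cr3+(aq); thus Q = [Cr3+(aq)]^2 / ([Pb2+(aq)]·[Cr2+(aq)]^2).
Solving for the unknown gives log [Pb2+(aq)] = 0.371, so [Pb2+(aq)] ≈ 2.3 M.

2.3 M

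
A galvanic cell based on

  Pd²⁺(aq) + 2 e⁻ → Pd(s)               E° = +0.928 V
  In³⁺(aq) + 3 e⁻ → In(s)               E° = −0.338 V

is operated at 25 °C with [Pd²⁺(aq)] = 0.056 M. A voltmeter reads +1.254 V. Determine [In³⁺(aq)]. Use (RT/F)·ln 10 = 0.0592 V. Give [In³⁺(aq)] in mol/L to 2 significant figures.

0.054 M

The Pd²⁺/Pd couple has the larger reduction potential, so it is the cathode: E°cell = +0.928 − (−0.338) = +1.266 V and n = 6.
Rearranging E = E° − (0.0592/n)·log Q gives log Q = 6(+1.266 − (+1.254))/0.0592 = 1.216.
The balanced reaction is 3 Pd²⁺(aq) + 2 In(s) → 3 Pd(s) + 2 In³⁺(aq), so Q = [In³⁺(aq)]^2 / [Pd²⁺(aq)]^3.
Isolating [In³⁺(aq)] in Q = 10^{1.216} yields log [In³⁺(aq)] = −1.270, i.e. 0.054 M.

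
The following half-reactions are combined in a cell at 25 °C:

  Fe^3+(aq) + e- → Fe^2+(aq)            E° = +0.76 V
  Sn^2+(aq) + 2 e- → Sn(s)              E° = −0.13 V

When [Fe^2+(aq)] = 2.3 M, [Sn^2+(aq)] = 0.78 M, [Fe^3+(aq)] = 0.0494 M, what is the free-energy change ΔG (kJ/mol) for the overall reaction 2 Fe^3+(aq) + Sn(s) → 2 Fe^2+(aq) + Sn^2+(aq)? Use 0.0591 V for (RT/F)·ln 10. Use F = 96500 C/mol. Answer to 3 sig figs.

−153 kJ/mol

E°cell = +0.76 − (−0.13) = +0.89 V; the balanced reaction transfers n = 2 electrons.
The reaction quotient is ([Fe^2+(aq)]^2·[Sn^2+(aq)]) / [Fe^3+(aq)]^2 = 1.69×10^3; by Nernst, E = +0.89 − (0.0591/2)(3.228) = +0.7946 V.
Then ΔG = −nFE = −2 × 96500 × +0.7946 J/mol = −153 kJ/mol.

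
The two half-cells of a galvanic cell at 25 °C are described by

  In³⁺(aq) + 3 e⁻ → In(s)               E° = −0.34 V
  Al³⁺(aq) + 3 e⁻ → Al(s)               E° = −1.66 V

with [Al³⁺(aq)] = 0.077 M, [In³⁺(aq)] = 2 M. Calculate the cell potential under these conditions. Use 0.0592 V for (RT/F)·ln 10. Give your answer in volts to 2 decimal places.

The In³⁺/In couple has the more positive E°, so it is the cathode; Al³⁺/Al is the anode.
The standard potential is −0.34 − (−1.66) = +1.32 V and the balanced reaction transfers n = 3 electrons.
Balancing gives In³⁺(aq) + Al(s) → In(s) + Al³⁺(aq); hence Q = [Al³⁺(aq)] / [In³⁺(aq)] = 0.0385 (log Q = −1.415).
E = E° − (0.0592/n)·log Q = +1.32 − (0.0592/3)(−1.415) = +1.35 V.

+1.35 V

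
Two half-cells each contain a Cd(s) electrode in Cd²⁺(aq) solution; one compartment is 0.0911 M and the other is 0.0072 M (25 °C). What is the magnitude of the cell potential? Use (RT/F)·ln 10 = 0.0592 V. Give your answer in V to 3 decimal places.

0.033 V

For a concentration cell E°cell = 0, since both electrodes use the same couple.
The compartment with the higher Cd²⁺(aq) concentration (0.0911 M) acts as the cathode; ions are reduced there and produced at the dilute (0.0072 M) anode.
With n = 2, Ecell = −(0.0592/2)·log([dilute]/[conc]) = −(0.0592/2)·log(0.0072/0.0911) = +0.033 V.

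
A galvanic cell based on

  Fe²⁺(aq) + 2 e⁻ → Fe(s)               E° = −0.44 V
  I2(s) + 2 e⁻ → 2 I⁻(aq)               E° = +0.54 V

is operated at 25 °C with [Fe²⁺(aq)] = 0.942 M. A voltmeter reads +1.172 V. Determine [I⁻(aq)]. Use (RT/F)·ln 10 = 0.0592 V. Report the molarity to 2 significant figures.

0.00059 M

The I₂/I⁻ couple has the larger reduction potential, so it is the cathode: E°cell = +0.54 − (−0.44) = +0.98 V and n = 2.
From the Nernst equation, log Q = n(E° − E)/0.0592 = 2·(+0.98 − (+1.172))/0.0592 = −6.486.
The balanced reaction is I2(s) + Fe(s) → 2 I⁻(aq) + Fe²⁺(aq), so Q = [I⁻(aq)]^2·[Fe²⁺(aq)].
Isolating [I⁻(aq)] in Q = 10^{−6.486} yields log [I⁻(aq)] = −3.230, i.e. 0.00059 M.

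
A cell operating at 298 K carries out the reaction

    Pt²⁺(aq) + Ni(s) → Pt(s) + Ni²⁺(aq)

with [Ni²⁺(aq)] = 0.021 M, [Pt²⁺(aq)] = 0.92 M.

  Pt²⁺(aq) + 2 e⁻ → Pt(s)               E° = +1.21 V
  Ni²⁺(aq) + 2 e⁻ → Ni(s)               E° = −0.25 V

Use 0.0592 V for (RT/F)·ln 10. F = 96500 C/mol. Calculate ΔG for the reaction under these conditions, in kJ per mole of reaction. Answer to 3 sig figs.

−291 kJ/mol

With Pt²⁺/Pt reduced at the cathode, E°cell = +1.21 − (−0.25) = +1.46 V and n = 2.
Here Q = [Ni²⁺(aq)] / [Pt²⁺(aq)] = 0.0228 (log Q = −1.642), giving E = +1.46 − (0.0592/2)·(−1.642) = +1.5086 V.
Then ΔG = −nFE = −2 × 96500 × +1.5086 J/mol = −291 kJ/mol.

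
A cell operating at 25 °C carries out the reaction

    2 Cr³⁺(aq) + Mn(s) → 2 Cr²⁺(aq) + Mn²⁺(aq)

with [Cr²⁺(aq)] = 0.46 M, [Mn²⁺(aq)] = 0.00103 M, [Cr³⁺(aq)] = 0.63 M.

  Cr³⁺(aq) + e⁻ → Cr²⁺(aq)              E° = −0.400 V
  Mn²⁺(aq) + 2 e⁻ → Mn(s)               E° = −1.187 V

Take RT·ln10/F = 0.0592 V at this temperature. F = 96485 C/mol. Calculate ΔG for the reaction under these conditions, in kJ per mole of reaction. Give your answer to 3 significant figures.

−170 kJ/mol

E°cell = −0.400 − (−1.187) = +0.787 V; the balanced reaction transfers n = 2 electrons.
The reaction quotient is ([Cr²⁺(aq)]^2·[Mn²⁺(aq)]) / [Cr³⁺(aq)]^2 = 0.000549; by Nernst, E = +0.787 − (0.0592/2)(−3.260) = +0.8835 V.
ΔG = −nFE = −(2)(96485)(+0.8835) J/mol = −170 kJ/mol.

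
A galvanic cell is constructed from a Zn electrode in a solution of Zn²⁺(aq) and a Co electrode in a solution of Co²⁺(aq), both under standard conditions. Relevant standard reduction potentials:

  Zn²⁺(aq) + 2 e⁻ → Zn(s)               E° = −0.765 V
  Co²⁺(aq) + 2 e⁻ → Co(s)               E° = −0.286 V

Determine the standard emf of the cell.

+0.479 V

The Co²⁺/Co couple has the higher E°, so Co ion is reduced (cathode) and Zn is oxidized (anode).
E°cell = E°(cathode) − E°(anode) = −0.286 − (−0.765) = +0.479 V.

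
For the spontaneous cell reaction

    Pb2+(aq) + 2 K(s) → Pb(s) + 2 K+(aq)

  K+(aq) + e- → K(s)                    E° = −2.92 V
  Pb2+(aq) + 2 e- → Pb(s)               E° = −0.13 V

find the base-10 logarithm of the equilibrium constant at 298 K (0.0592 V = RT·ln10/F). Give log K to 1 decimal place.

log K = 94.3

The Pb²⁺/Pb couple is reduced (cathode); E°cell = −0.13 − (−2.92) = +2.79 V with n = 2.
At equilibrium E = 0, so log K = nE°cell / 0.0592 = (2)(+2.79) / 0.0592 = 94.3.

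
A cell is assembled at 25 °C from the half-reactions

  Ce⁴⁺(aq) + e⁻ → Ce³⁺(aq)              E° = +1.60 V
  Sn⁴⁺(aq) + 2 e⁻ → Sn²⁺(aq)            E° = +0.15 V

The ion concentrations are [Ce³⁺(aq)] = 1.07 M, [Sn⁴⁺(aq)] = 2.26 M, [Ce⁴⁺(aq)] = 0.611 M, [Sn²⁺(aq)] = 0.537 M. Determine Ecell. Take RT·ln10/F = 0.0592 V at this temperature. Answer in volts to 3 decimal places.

+1.417 V

Since E°(Ce⁴⁺/Ce³⁺) > E°(Sn⁴⁺/Sn²⁺), Ce⁴⁺/Ce³⁺ serves as the cathode.
E°cell = E°cat − E°an = +1.60 − (+0.15) = +1.45 V; n = 2.
Balancing gives 2 Ce⁴⁺(aq) + Sn²⁺(aq) → 2 Ce³⁺(aq) + Sn⁴⁺(aq); hence Q = ([Ce³⁺(aq)]^2·[Sn⁴⁺(aq)]) / ([Ce⁴⁺(aq)]^2·[Sn²⁺(aq)]) = 12.9 (log Q = 1.111).
E = E° − (0.0592/n)·log Q = +1.45 − (0.0592/2)(1.111) = +1.417 V.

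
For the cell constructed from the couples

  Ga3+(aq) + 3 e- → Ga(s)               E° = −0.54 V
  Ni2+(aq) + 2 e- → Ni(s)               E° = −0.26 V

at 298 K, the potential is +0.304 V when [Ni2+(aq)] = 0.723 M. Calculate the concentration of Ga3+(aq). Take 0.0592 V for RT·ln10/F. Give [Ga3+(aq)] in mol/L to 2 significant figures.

Ni²⁺/Ni is the cathode (higher E°); E°cell = −0.26 − (−0.54) = +0.28 V with n = 6.
Since E = E° − (0.0592/n)·log Q, log Q = n(E° − E)/0.0592 = −2.432.
For 3 Ni2+(aq) + 2 Ga(s) → 3 Ni(s) + 2 Ga3+(aq), the reaction quotient is Q = [Ga3+(aq)]^2 / [Ni2+(aq)]^3.
Solving for the unknown gives log [Ga3+(aq)] = −1.427, so [Ga3+(aq)] ≈ 0.037 M.

0.037 M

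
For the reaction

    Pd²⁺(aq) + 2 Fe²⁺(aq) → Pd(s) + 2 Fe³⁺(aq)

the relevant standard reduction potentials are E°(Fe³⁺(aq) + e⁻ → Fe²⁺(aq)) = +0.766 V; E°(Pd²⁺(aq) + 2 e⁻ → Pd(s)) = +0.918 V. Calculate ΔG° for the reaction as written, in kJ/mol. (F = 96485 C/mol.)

In the reaction as written Pd²⁺(aq) is reduced, so the Pd²⁺/Pd couple is the cathode and Fe³⁺/Fe²⁺ is the anode.
E°cell = +0.918 − (+0.766) = +0.152 V; balancing electrons gives n = 2.
ΔG° = −nFE°cell = −(2)(96485)(+0.152) J/mol = −29.3 kJ/mol.

−29.3 kJ/mol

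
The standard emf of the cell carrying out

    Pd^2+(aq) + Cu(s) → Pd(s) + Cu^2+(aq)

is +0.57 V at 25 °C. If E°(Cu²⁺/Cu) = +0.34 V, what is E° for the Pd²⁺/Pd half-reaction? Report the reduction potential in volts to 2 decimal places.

In the reaction as written the Pd²⁺/Pd couple is reduced (cathode) and Cu²⁺/Cu is oxidized (anode), so E°cell = E°(Pd²⁺/Pd) − E°(Cu²⁺/Cu).
E°(Pd²⁺/Pd) = E°cell + E°(anode) = +0.57 + (+0.34) = +0.91 V.

+0.91 V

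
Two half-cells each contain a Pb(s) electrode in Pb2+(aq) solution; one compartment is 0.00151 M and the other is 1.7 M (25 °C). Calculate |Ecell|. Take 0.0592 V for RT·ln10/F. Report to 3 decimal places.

For a concentration cell E°cell = 0, since both electrodes use the same couple.
The compartment with the higher Pb2+(aq) concentration (1.7 M) acts as the cathode; ions are reduced there and produced at the dilute (0.00151 M) anode.
With n = 2, Ecell = −(0.0592/2)·log([dilute]/[conc]) = −(0.0592/2)·log(0.00151/1.7) = +0.090 V.

0.090 V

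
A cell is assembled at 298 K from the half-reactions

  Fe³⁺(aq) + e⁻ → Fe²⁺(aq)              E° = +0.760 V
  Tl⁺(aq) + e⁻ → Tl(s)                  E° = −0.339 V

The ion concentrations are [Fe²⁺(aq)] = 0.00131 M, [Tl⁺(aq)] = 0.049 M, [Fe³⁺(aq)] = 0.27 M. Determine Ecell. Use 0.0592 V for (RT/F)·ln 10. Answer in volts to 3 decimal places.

Fe³⁺/Fe²⁺ is reduced (cathode, E° = +0.760 V) and Tl⁺/Tl is oxidized (anode).
The standard potential is +0.760 − (−0.339) = +1.099 V and the balanced reaction transfers n = 1 electron.
The balanced reaction is Fe³⁺(aq) + Tl(s) → Fe²⁺(aq) + Tl⁺(aq), so Q = ([Fe²⁺(aq)]·[Tl⁺(aq)]) / [Fe³⁺(aq)] = 0.000238 and log Q = −3.624.
By the Nernst equation, E = +1.099 − (0.0592/1)·(−3.624) = +1.314 V.

+1.314 V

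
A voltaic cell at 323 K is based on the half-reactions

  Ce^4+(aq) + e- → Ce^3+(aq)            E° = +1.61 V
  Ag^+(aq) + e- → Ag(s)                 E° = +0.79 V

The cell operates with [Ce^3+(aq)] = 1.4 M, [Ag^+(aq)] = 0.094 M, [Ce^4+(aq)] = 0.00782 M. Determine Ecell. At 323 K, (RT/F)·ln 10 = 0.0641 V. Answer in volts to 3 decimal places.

Since E°(Ce⁴⁺/Ce³⁺) > E°(Ag⁺/Ag), Ce⁴⁺/Ce³⁺ serves as the cathode.
E°cell = +1.61 − (+0.79) = +0.82 V, with n = 1 electron transferred.
For the overall reaction Ce^4+(aq) + Ag(s) → Ce^3+(aq) + Ag^+(aq), Q = ([Ce^3+(aq)]·[Ag^+(aq)]) / [Ce^4+(aq)] = 16.8, giving log Q = 1.226.
By the Nernst equation, E = +0.82 − (0.0641/1)·(1.226) = +0.741 V.

+0.741 V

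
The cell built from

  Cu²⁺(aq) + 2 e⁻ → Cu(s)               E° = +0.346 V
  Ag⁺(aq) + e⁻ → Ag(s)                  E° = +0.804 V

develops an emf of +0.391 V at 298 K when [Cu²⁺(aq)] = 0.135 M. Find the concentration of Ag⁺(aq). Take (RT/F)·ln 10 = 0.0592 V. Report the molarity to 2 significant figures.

0.027 M

Ag⁺/Ag is the cathode (higher E°); E°cell = +0.804 − (+0.346) = +0.458 V with n = 2.
From the Nernst equation, log Q = n(E° − E)/0.0592 = 2·(+0.458 − (+0.391))/0.0592 = 2.264.
The balanced reaction is 2 Ag⁺(aq) + Cu(s) → 2 Ag(s) + Cu²⁺(aq), so Q = [Cu²⁺(aq)] / [Ag⁺(aq)]^2.
Substituting the known concentrations and solving, log [Ag⁺(aq)] = −1.567 and [Ag⁺(aq)] = 0.027 M.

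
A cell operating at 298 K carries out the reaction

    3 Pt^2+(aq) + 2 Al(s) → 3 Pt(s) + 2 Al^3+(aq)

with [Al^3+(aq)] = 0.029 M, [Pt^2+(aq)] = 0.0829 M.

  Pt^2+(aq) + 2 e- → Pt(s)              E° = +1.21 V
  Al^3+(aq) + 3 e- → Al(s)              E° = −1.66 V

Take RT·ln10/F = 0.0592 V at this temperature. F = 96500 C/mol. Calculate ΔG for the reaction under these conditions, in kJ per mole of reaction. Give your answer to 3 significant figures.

E°cell = +1.21 − (−1.66) = +2.87 V; the balanced reaction transfers n = 6 electrons.
Here Q = [Al^3+(aq)]^2 / [Pt^2+(aq)]^3 = 1.48 (log Q = 0.169), giving E = +2.87 − (0.0592/6)·(0.169) = +2.8683 V.
Then ΔG = −nFE = −6 × 96500 × +2.8683 J/mol = −1660 kJ/mol.

−1660 kJ/mol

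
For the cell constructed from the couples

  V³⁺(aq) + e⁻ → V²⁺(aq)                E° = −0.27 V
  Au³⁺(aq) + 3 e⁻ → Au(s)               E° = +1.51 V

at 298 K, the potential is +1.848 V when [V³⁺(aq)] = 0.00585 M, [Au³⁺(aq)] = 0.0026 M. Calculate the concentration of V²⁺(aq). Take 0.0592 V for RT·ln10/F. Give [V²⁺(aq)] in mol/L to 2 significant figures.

Au³⁺/Au is the cathode (higher E°); E°cell = +1.51 − (−0.27) = +1.78 V with n = 3.
Since E = E° − (0.0592/n)·log Q, log Q = n(E° − E)/0.0592 = −3.446.
For Au³⁺(aq) + 3 V²⁺(aq) → Au(s) + 3 V³⁺(aq), the reaction quotient is Q = [V³⁺(aq)]^3 / ([Au³⁺(aq)]·[V²⁺(aq)]^3).
Solving for the unknown gives log [V²⁺(aq)] = −0.223, so [V²⁺(aq)] ≈ 0.60 M.

0.60 M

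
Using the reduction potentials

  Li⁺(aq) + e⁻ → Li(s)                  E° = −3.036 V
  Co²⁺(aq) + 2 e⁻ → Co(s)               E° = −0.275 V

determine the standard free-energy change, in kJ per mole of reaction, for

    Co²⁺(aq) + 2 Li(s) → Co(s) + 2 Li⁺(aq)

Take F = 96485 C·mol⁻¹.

In the reaction as written Co²⁺(aq) is reduced, so the Co²⁺/Co couple is the cathode and Li⁺/Li is the anode.
E°cell = −0.275 − (−3.036) = +2.761 V; balancing electrons gives n = 2.
ΔG° = −nFE°cell = −(2)(96485)(+2.761) J/mol = −533 kJ/mol.

−533 kJ/mol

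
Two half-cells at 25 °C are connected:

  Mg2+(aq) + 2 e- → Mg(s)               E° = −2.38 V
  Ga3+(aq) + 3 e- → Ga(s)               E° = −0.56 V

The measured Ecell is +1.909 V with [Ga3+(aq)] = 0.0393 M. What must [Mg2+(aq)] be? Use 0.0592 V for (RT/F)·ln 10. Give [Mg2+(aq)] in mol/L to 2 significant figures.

Ga³⁺/Ga is the cathode (higher E°); E°cell = −0.56 − (−2.38) = +1.82 V with n = 6.
From the Nernst equation, log Q = n(E° − E)/0.0592 = 6·(+1.82 − (+1.909))/0.0592 = −9.020.
For 2 Ga3+(aq) + 3 Mg(s) → 2 Ga(s) + 3 Mg2+(aq), the reaction quotient is Q = [Mg2+(aq)]^3 / [Ga3+(aq)]^2.
Solving for the unknown gives log [Mg2+(aq)] = −3.944, so [Mg2+(aq)] ≈ 0.00011 M.

0.00011 M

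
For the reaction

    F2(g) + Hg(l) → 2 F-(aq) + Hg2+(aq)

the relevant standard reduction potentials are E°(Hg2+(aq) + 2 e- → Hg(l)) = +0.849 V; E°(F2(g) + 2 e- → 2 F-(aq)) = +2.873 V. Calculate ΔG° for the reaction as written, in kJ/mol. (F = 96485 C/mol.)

In the reaction as written F2(g) is reduced, so the F₂/F⁻ couple is the cathode and Hg²⁺/Hg is the anode.
E°cell = +2.873 − (+0.849) = +2.024 V; balancing electrons gives n = 2.
ΔG° = −nFE°cell = −(2)(96485)(+2.024) J/mol = −391 kJ/mol.

−391 kJ/mol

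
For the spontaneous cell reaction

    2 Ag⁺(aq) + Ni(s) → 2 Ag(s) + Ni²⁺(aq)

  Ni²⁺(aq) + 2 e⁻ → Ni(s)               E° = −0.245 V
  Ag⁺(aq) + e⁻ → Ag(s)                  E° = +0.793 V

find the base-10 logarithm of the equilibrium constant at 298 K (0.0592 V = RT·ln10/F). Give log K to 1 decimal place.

log K = 35.1

The Ag⁺/Ag couple is reduced (cathode); E°cell = +0.793 − (−0.245) = +1.038 V with n = 2.
At equilibrium E = 0, so log K = nE°cell / 0.0592 = (2)(+1.038) / 0.0592 = 35.1.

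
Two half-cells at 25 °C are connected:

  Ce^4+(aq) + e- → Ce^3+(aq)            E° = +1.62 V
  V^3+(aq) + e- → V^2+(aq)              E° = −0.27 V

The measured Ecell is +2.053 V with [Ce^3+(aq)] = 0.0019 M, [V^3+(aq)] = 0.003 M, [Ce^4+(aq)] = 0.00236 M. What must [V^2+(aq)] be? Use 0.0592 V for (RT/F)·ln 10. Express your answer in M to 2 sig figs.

1.4 M

The Ce⁴⁺/Ce³⁺ couple has the larger reduction potential, so it is the cathode: E°cell = +1.62 − (−0.27) = +1.89 V and n = 1.
From the Nernst equation, log Q = n(E° − E)/0.0592 = 1·(+1.89 − (+2.053))/0.0592 = −2.753.
For Ce^4+(aq) + V^2+(aq) → Ce^3+(aq) + V^3+(aq), the reaction quotient is Q = ([Ce^3+(aq)]·[V^3+(aq)]) / ([Ce^4+(aq)]·[V^2+(aq)]).
Isolating [V^2+(aq)] in Q = 10^{−2.753} yields log [V^2+(aq)] = 0.136, i.e. 1.4 M.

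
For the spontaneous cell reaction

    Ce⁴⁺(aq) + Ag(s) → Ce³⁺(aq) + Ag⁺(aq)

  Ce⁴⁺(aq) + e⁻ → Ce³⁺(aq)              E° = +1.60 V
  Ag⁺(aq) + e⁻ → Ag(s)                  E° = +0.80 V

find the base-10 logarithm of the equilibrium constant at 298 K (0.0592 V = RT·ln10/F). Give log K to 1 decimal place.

log K = 13.5

The Ce⁴⁺/Ce³⁺ couple is reduced (cathode); E°cell = +1.60 − (+0.80) = +0.80 V with n = 1.
At equilibrium E = 0, so log K = nE°cell / 0.0592 = (1)(+0.80) / 0.0592 = 13.5.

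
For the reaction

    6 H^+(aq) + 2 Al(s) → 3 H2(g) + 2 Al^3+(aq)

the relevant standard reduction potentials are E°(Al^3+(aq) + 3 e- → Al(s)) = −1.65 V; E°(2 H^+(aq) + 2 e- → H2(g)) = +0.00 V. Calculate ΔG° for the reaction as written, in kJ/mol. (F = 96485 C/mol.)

In the reaction as written H^+(aq) is reduced, so the 2H⁺/H₂ couple is the cathode and Al³⁺/Al is the anode.
E°cell = +0.00 − (−1.65) = +1.65 V; balancing electrons gives n = 6.
ΔG° = −nFE°cell = −(6)(96485)(+1.65) J/mol = −955 kJ/mol.

−955 kJ/mol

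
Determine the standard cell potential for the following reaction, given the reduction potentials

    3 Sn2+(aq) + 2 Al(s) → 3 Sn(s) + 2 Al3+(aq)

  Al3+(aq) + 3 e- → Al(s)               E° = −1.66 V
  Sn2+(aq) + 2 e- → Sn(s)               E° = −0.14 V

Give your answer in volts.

In the reaction as written, Sn2+(aq) is reduced (cathode) and Al3+(aq) is produced by oxidation at the anode.
E°cell = E°(cathode) − E°(anode) = −0.14 − (−1.66) = +1.52 V.

+1.52 V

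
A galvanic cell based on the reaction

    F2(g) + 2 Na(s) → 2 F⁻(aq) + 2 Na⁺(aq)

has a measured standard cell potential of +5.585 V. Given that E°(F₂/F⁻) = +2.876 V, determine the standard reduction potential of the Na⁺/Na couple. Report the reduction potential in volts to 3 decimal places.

In the reaction as written the F₂/F⁻ couple is reduced (cathode) and Na⁺/Na is oxidized (anode), so E°cell = E°(F₂/F⁻) − E°(Na⁺/Na).
E°(Na⁺/Na) = E°(cathode) − E°cell = +2.876 − (+5.585) = −2.709 V.

−2.709 V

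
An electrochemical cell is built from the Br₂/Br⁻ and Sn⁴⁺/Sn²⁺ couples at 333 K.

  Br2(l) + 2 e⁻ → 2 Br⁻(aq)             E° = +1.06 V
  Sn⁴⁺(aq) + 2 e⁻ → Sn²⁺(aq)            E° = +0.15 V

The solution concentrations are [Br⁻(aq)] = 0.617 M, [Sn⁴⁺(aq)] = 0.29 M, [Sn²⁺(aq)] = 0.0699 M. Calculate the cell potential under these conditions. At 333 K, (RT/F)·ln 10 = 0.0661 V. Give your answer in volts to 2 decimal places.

+0.90 V

The Br₂/Br⁻ couple has the more positive E°, so it is the cathode; Sn⁴⁺/Sn²⁺ is the anode.
The standard potential is +1.06 − (+0.15) = +0.91 V and the balanced reaction transfers n = 2 electrons.
Balancing gives Br2(l) + Sn²⁺(aq) → 2 Br⁻(aq) + Sn⁴⁺(aq); hence Q = ([Br⁻(aq)]^2·[Sn⁴⁺(aq)]) / [Sn²⁺(aq)] = 1.58 (log Q = 0.198).
Applying E = E° − (RT ln10/nF)·log Q gives +0.91 − (0.0661/2)(0.198) = +0.90 V.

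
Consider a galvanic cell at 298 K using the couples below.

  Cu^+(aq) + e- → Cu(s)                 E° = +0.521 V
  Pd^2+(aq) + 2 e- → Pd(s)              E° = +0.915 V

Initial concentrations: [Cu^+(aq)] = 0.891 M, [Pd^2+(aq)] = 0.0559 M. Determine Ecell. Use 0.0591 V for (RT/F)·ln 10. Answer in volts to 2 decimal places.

+0.36 V

Since E°(Pd²⁺/Pd) > E°(Cu⁺/Cu), Pd²⁺/Pd serves as the cathode.
The standard potential is +0.915 − (+0.521) = +0.394 V and the balanced reaction transfers n = 2 electrons.
The balanced reaction is Pd^2+(aq) + 2 Cu(s) → Pd(s) + 2 Cu^+(aq), so Q = [Cu^+(aq)]^2 / [Pd^2+(aq)] = 14.2 and log Q = 1.152.
E = E° − (0.0591/n)·log Q = +0.394 − (0.0591/2)(1.152) = +0.36 V.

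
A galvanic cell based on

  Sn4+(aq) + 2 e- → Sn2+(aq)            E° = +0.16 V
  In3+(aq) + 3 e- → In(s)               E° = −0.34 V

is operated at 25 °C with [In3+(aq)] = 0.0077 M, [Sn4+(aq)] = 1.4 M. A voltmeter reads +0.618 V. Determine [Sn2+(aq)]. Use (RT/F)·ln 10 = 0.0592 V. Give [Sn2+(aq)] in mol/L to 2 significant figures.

The Sn⁴⁺/Sn²⁺ couple has the larger reduction potential, so it is the cathode: E°cell = +0.16 − (−0.34) = +0.50 V and n = 6.
Rearranging E = E° − (0.0592/n)·log Q gives log Q = 6(+0.50 − (+0.618))/0.0592 = −11.959.
For 3 Sn4+(aq) + 2 In(s) → 3 Sn2+(aq) + 2 In3+(aq), the reaction quotient is Q = ([Sn2+(aq)]^3·[In3+(aq)]^2) / [Sn4+(aq)]^3.
Solving for the unknown gives log [Sn2+(aq)] = −2.431, so [Sn2+(aq)] ≈ 0.0037 M.

0.0037 M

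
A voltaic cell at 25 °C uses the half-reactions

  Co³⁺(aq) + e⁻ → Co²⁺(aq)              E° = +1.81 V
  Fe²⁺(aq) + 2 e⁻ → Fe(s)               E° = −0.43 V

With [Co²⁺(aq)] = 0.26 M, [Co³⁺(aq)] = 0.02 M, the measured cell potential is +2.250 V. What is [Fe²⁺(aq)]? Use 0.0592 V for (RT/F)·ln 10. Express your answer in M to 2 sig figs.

0.0027 M

The Co³⁺/Co²⁺ couple has the larger reduction potential, so it is the cathode: E°cell = +1.81 − (−0.43) = +2.24 V and n = 2.
Rearranging E = E° − (0.0592/n)·log Q gives log Q = 2(+2.24 − (+2.250))/0.0592 = −0.338.
The balanced reaction is 2 Co³⁺(aq) + Fe(s) → 2 Co²⁺(aq) + Fe²⁺(aq), so Q = ([Co²⁺(aq)]^2·[Fe²⁺(aq)]) / [Co³⁺(aq)]^2.
Isolating [Fe²⁺(aq)] in Q = 10^{−0.338} yields log [Fe²⁺(aq)] = −2.566, i.e. 0.0027 M.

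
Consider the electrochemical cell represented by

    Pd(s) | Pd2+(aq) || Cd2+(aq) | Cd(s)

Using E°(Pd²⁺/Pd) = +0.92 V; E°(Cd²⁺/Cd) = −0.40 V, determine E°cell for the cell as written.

By convention the left-hand electrode in cell notation is the anode (oxidation) and the right-hand electrode is the cathode (reduction).
E°cell = E°(right) − E°(left) = −0.40 − (+0.92) = −1.32 V.
The negative sign shows that, as written, the cell would require an external voltage to drive the reaction.

−1.32 V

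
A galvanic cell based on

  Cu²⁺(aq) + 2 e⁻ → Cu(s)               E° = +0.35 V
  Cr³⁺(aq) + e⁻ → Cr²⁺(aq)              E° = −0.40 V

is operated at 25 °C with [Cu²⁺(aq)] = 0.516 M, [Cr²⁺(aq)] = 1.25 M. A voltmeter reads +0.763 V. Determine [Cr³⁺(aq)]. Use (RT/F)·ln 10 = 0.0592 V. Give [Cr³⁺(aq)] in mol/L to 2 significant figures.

0.54 M

With Cu²⁺/Cu at the cathode and Cr³⁺/Cr²⁺ at the anode, E°cell = +0.35 − (−0.40) = +0.75 V (n = 2).
Since E = E° − (0.0592/n)·log Q, log Q = n(E° − E)/0.0592 = −0.439.
Balancing electrons gives Cu²⁺(aq) + 2 Cr²⁺(aq) → Cu(s) + 2 Cr³⁺(aq); thus Q = [Cr³⁺(aq)]^2 / ([Cu²⁺(aq)]·[Cr²⁺(aq)]^2).
Isolating [Cr³⁺(aq)] in Q = 10^{−0.439} yields log [Cr³⁺(aq)] = −0.266, i.e. 0.54 M.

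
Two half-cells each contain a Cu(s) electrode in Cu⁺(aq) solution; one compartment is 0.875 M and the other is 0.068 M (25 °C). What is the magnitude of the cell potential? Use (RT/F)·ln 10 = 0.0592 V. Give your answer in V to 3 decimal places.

0.066 V

For a concentration cell E°cell = 0, since both electrodes use the same couple.
The compartment with the higher Cu⁺(aq) concentration (0.875 M) acts as the cathode; ions are reduced there and produced at the dilute (0.068 M) anode.
With n = 1, Ecell = −(0.0592/1)·log([dilute]/[conc]) = −(0.0592/1)·log(0.068/0.875) = +0.066 V.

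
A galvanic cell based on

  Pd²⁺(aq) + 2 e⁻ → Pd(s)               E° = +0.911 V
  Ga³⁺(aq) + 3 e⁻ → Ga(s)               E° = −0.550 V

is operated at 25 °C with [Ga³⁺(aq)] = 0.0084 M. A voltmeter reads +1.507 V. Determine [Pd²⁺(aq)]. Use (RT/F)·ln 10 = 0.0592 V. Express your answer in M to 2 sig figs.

With Pd²⁺/Pd at the cathode and Ga³⁺/Ga at the anode, E°cell = +0.911 − (−0.550) = +1.461 V (n = 6).
Rearranging E = E° − (0.0592/n)·log Q gives log Q = 6(+1.461 − (+1.507))/0.0592 = −4.662.
For 3 Pd²⁺(aq) + 2 Ga(s) → 3 Pd(s) + 2 Ga³⁺(aq), the reaction quotient is Q = [Ga³⁺(aq)]^2 / [Pd²⁺(aq)]^3.
Solving for the unknown gives log [Pd²⁺(aq)] = 0.170, so [Pd²⁺(aq)] ≈ 1.5 M.

1.5 M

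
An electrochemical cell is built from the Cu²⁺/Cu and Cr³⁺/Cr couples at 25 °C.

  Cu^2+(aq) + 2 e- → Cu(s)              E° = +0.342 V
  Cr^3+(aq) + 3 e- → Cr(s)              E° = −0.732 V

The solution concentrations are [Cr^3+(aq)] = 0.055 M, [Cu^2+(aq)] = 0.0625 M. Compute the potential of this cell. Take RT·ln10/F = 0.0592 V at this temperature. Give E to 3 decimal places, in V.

+1.063 V

Cu²⁺/Cu is reduced (cathode, E° = +0.342 V) and Cr³⁺/Cr is oxidized (anode).
The standard potential is +0.342 − (−0.732) = +1.074 V and the balanced reaction transfers n = 6 electrons.
Balancing gives 3 Cu^2+(aq) + 2 Cr(s) → 3 Cu(s) + 2 Cr^3+(aq); hence Q = [Cr^3+(aq)]^2 / [Cu^2+(aq)]^3 = 12.4 (log Q = 1.093).
By the Nernst equation, E = +1.074 − (0.0592/6)·(1.093) = +1.063 V.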